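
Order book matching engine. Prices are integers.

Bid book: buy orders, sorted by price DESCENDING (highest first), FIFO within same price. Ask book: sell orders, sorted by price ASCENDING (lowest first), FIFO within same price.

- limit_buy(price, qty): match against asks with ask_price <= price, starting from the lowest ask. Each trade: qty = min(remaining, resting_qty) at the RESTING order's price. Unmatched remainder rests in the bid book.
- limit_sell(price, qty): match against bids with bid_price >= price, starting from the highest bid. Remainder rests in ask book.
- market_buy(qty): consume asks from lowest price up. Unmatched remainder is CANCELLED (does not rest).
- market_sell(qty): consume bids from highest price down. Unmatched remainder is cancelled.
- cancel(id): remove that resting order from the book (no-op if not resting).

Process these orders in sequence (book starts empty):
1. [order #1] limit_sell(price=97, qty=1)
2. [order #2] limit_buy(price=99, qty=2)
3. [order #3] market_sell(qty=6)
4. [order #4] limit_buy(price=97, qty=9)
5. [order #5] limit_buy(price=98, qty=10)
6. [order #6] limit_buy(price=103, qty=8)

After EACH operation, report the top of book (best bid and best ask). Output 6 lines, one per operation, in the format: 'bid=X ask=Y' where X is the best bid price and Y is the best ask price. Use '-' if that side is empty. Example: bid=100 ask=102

After op 1 [order #1] limit_sell(price=97, qty=1): fills=none; bids=[-] asks=[#1:1@97]
After op 2 [order #2] limit_buy(price=99, qty=2): fills=#2x#1:1@97; bids=[#2:1@99] asks=[-]
After op 3 [order #3] market_sell(qty=6): fills=#2x#3:1@99; bids=[-] asks=[-]
After op 4 [order #4] limit_buy(price=97, qty=9): fills=none; bids=[#4:9@97] asks=[-]
After op 5 [order #5] limit_buy(price=98, qty=10): fills=none; bids=[#5:10@98 #4:9@97] asks=[-]
After op 6 [order #6] limit_buy(price=103, qty=8): fills=none; bids=[#6:8@103 #5:10@98 #4:9@97] asks=[-]

Answer: bid=- ask=97
bid=99 ask=-
bid=- ask=-
bid=97 ask=-
bid=98 ask=-
bid=103 ask=-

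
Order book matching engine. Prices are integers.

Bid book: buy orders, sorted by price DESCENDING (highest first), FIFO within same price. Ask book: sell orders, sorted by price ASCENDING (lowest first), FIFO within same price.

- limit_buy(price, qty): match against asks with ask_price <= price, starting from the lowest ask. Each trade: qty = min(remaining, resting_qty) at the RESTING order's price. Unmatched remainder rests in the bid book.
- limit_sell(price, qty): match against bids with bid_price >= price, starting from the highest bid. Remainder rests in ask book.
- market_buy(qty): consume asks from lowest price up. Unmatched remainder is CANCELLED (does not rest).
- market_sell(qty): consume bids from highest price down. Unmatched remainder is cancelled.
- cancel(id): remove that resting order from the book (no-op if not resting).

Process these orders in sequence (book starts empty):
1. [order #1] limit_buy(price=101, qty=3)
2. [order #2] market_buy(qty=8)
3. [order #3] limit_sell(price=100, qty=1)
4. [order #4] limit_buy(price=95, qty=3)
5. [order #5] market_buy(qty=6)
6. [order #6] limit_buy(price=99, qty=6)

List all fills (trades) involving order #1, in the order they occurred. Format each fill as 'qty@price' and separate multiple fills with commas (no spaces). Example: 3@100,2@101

After op 1 [order #1] limit_buy(price=101, qty=3): fills=none; bids=[#1:3@101] asks=[-]
After op 2 [order #2] market_buy(qty=8): fills=none; bids=[#1:3@101] asks=[-]
After op 3 [order #3] limit_sell(price=100, qty=1): fills=#1x#3:1@101; bids=[#1:2@101] asks=[-]
After op 4 [order #4] limit_buy(price=95, qty=3): fills=none; bids=[#1:2@101 #4:3@95] asks=[-]
After op 5 [order #5] market_buy(qty=6): fills=none; bids=[#1:2@101 #4:3@95] asks=[-]
After op 6 [order #6] limit_buy(price=99, qty=6): fills=none; bids=[#1:2@101 #6:6@99 #4:3@95] asks=[-]

Answer: 1@101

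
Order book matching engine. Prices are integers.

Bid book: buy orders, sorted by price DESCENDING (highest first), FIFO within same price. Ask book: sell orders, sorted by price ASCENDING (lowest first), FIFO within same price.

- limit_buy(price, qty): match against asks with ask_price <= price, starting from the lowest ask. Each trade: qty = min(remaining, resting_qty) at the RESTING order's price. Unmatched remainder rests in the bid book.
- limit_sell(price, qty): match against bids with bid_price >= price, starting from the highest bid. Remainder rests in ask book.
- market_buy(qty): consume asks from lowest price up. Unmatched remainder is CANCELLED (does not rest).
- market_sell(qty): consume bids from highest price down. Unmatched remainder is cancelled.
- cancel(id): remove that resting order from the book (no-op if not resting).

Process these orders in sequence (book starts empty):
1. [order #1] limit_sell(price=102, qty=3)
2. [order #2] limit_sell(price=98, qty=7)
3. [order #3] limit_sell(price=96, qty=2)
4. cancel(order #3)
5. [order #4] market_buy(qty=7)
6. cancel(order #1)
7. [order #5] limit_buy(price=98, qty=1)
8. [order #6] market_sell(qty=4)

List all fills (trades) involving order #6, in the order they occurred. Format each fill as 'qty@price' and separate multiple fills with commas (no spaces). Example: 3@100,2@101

After op 1 [order #1] limit_sell(price=102, qty=3): fills=none; bids=[-] asks=[#1:3@102]
After op 2 [order #2] limit_sell(price=98, qty=7): fills=none; bids=[-] asks=[#2:7@98 #1:3@102]
After op 3 [order #3] limit_sell(price=96, qty=2): fills=none; bids=[-] asks=[#3:2@96 #2:7@98 #1:3@102]
After op 4 cancel(order #3): fills=none; bids=[-] asks=[#2:7@98 #1:3@102]
After op 5 [order #4] market_buy(qty=7): fills=#4x#2:7@98; bids=[-] asks=[#1:3@102]
After op 6 cancel(order #1): fills=none; bids=[-] asks=[-]
After op 7 [order #5] limit_buy(price=98, qty=1): fills=none; bids=[#5:1@98] asks=[-]
After op 8 [order #6] market_sell(qty=4): fills=#5x#6:1@98; bids=[-] asks=[-]

Answer: 1@98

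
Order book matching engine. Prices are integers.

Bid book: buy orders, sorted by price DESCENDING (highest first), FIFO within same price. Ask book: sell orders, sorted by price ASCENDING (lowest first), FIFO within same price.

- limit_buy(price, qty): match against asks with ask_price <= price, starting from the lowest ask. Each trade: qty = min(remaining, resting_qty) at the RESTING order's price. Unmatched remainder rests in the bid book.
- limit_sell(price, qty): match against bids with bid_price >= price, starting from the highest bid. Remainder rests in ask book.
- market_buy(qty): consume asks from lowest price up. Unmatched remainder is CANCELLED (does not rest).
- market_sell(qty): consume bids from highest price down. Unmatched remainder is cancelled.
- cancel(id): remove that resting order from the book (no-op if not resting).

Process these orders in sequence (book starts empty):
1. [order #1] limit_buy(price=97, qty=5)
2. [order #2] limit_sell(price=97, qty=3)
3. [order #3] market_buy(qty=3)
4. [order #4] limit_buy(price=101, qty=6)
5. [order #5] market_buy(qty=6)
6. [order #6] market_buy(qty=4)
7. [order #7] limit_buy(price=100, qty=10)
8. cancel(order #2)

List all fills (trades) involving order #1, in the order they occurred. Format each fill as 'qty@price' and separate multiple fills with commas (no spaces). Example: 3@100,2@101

Answer: 3@97

Derivation:
After op 1 [order #1] limit_buy(price=97, qty=5): fills=none; bids=[#1:5@97] asks=[-]
After op 2 [order #2] limit_sell(price=97, qty=3): fills=#1x#2:3@97; bids=[#1:2@97] asks=[-]
After op 3 [order #3] market_buy(qty=3): fills=none; bids=[#1:2@97] asks=[-]
After op 4 [order #4] limit_buy(price=101, qty=6): fills=none; bids=[#4:6@101 #1:2@97] asks=[-]
After op 5 [order #5] market_buy(qty=6): fills=none; bids=[#4:6@101 #1:2@97] asks=[-]
After op 6 [order #6] market_buy(qty=4): fills=none; bids=[#4:6@101 #1:2@97] asks=[-]
After op 7 [order #7] limit_buy(price=100, qty=10): fills=none; bids=[#4:6@101 #7:10@100 #1:2@97] asks=[-]
After op 8 cancel(order #2): fills=none; bids=[#4:6@101 #7:10@100 #1:2@97] asks=[-]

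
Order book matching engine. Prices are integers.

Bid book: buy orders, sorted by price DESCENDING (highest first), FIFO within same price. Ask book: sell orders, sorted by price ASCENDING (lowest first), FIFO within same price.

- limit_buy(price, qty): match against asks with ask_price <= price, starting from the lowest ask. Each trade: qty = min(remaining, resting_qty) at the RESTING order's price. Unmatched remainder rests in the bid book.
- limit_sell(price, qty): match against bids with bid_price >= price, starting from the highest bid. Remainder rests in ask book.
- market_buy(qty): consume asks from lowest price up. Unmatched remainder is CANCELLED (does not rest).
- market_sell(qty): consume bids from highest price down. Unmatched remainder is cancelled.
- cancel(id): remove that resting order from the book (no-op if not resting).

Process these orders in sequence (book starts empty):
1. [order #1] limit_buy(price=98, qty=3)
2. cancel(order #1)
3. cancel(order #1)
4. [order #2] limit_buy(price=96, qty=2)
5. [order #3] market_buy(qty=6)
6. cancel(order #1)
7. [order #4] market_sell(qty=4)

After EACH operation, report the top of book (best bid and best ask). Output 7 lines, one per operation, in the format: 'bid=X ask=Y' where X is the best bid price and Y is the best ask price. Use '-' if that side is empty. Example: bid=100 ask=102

After op 1 [order #1] limit_buy(price=98, qty=3): fills=none; bids=[#1:3@98] asks=[-]
After op 2 cancel(order #1): fills=none; bids=[-] asks=[-]
After op 3 cancel(order #1): fills=none; bids=[-] asks=[-]
After op 4 [order #2] limit_buy(price=96, qty=2): fills=none; bids=[#2:2@96] asks=[-]
After op 5 [order #3] market_buy(qty=6): fills=none; bids=[#2:2@96] asks=[-]
After op 6 cancel(order #1): fills=none; bids=[#2:2@96] asks=[-]
After op 7 [order #4] market_sell(qty=4): fills=#2x#4:2@96; bids=[-] asks=[-]

Answer: bid=98 ask=-
bid=- ask=-
bid=- ask=-
bid=96 ask=-
bid=96 ask=-
bid=96 ask=-
bid=- ask=-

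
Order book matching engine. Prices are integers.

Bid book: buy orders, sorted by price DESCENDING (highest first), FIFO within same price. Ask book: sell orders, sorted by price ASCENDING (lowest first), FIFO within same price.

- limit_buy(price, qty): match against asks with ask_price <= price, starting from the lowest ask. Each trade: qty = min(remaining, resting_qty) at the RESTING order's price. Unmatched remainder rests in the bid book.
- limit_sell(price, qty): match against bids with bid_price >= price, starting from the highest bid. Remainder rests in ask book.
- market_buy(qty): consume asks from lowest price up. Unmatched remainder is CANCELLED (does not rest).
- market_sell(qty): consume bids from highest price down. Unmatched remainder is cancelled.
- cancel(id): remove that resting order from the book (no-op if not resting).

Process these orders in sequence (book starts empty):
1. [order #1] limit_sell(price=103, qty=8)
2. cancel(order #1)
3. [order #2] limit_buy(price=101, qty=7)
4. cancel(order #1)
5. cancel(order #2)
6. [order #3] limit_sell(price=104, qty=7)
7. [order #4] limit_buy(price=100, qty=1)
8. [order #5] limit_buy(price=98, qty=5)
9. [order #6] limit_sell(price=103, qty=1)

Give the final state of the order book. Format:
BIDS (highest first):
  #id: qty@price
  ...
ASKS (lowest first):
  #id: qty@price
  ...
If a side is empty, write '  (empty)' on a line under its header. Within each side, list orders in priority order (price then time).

After op 1 [order #1] limit_sell(price=103, qty=8): fills=none; bids=[-] asks=[#1:8@103]
After op 2 cancel(order #1): fills=none; bids=[-] asks=[-]
After op 3 [order #2] limit_buy(price=101, qty=7): fills=none; bids=[#2:7@101] asks=[-]
After op 4 cancel(order #1): fills=none; bids=[#2:7@101] asks=[-]
After op 5 cancel(order #2): fills=none; bids=[-] asks=[-]
After op 6 [order #3] limit_sell(price=104, qty=7): fills=none; bids=[-] asks=[#3:7@104]
After op 7 [order #4] limit_buy(price=100, qty=1): fills=none; bids=[#4:1@100] asks=[#3:7@104]
After op 8 [order #5] limit_buy(price=98, qty=5): fills=none; bids=[#4:1@100 #5:5@98] asks=[#3:7@104]
After op 9 [order #6] limit_sell(price=103, qty=1): fills=none; bids=[#4:1@100 #5:5@98] asks=[#6:1@103 #3:7@104]

Answer: BIDS (highest first):
  #4: 1@100
  #5: 5@98
ASKS (lowest first):
  #6: 1@103
  #3: 7@104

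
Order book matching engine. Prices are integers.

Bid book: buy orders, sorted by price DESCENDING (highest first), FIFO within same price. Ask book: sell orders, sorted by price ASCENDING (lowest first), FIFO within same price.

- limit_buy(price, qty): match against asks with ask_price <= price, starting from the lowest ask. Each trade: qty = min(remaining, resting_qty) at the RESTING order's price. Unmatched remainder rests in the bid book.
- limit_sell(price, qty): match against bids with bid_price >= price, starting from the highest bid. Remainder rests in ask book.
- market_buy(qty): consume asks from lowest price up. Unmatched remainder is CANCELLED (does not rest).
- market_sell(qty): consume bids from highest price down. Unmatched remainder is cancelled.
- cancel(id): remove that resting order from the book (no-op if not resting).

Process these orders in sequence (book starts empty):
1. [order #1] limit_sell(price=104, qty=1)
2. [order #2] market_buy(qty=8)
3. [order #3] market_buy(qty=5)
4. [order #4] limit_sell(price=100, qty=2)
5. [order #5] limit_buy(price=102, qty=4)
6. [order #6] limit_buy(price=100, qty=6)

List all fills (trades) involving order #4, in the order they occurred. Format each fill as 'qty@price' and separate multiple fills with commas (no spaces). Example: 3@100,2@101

After op 1 [order #1] limit_sell(price=104, qty=1): fills=none; bids=[-] asks=[#1:1@104]
After op 2 [order #2] market_buy(qty=8): fills=#2x#1:1@104; bids=[-] asks=[-]
After op 3 [order #3] market_buy(qty=5): fills=none; bids=[-] asks=[-]
After op 4 [order #4] limit_sell(price=100, qty=2): fills=none; bids=[-] asks=[#4:2@100]
After op 5 [order #5] limit_buy(price=102, qty=4): fills=#5x#4:2@100; bids=[#5:2@102] asks=[-]
After op 6 [order #6] limit_buy(price=100, qty=6): fills=none; bids=[#5:2@102 #6:6@100] asks=[-]

Answer: 2@100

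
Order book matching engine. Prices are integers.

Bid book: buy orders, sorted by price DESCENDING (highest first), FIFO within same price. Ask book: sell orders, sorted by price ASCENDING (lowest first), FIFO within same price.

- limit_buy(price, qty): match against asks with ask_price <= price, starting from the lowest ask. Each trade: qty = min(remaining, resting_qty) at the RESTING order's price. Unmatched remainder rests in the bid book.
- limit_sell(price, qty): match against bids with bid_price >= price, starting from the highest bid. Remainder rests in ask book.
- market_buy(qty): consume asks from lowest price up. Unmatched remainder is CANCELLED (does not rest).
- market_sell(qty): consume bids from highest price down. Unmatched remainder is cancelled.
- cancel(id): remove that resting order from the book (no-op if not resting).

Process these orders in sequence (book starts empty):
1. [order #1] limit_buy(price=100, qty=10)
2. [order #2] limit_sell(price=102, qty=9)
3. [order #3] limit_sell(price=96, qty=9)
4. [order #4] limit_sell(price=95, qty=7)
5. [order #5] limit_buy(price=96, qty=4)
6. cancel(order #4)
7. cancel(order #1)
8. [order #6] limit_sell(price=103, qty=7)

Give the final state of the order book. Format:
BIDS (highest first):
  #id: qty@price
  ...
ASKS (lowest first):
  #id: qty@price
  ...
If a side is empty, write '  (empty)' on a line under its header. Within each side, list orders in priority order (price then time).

After op 1 [order #1] limit_buy(price=100, qty=10): fills=none; bids=[#1:10@100] asks=[-]
After op 2 [order #2] limit_sell(price=102, qty=9): fills=none; bids=[#1:10@100] asks=[#2:9@102]
After op 3 [order #3] limit_sell(price=96, qty=9): fills=#1x#3:9@100; bids=[#1:1@100] asks=[#2:9@102]
After op 4 [order #4] limit_sell(price=95, qty=7): fills=#1x#4:1@100; bids=[-] asks=[#4:6@95 #2:9@102]
After op 5 [order #5] limit_buy(price=96, qty=4): fills=#5x#4:4@95; bids=[-] asks=[#4:2@95 #2:9@102]
After op 6 cancel(order #4): fills=none; bids=[-] asks=[#2:9@102]
After op 7 cancel(order #1): fills=none; bids=[-] asks=[#2:9@102]
After op 8 [order #6] limit_sell(price=103, qty=7): fills=none; bids=[-] asks=[#2:9@102 #6:7@103]

Answer: BIDS (highest first):
  (empty)
ASKS (lowest first):
  #2: 9@102
  #6: 7@103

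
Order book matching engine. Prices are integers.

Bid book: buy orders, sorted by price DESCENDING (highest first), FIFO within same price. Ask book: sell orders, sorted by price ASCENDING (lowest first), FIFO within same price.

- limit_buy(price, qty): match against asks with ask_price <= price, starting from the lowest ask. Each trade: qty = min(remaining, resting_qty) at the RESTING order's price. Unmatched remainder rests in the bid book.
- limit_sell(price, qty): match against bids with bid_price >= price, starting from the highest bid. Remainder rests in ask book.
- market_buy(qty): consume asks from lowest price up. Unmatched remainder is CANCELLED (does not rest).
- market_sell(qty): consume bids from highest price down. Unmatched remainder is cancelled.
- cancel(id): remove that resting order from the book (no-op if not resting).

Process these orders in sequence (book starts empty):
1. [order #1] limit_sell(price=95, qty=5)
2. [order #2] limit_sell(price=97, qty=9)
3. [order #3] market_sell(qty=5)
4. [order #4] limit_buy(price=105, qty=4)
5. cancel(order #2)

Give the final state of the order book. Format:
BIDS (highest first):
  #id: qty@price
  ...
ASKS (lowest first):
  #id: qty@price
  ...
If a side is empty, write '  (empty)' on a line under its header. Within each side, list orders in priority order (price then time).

Answer: BIDS (highest first):
  (empty)
ASKS (lowest first):
  #1: 1@95

Derivation:
After op 1 [order #1] limit_sell(price=95, qty=5): fills=none; bids=[-] asks=[#1:5@95]
After op 2 [order #2] limit_sell(price=97, qty=9): fills=none; bids=[-] asks=[#1:5@95 #2:9@97]
After op 3 [order #3] market_sell(qty=5): fills=none; bids=[-] asks=[#1:5@95 #2:9@97]
After op 4 [order #4] limit_buy(price=105, qty=4): fills=#4x#1:4@95; bids=[-] asks=[#1:1@95 #2:9@97]
After op 5 cancel(order #2): fills=none; bids=[-] asks=[#1:1@95]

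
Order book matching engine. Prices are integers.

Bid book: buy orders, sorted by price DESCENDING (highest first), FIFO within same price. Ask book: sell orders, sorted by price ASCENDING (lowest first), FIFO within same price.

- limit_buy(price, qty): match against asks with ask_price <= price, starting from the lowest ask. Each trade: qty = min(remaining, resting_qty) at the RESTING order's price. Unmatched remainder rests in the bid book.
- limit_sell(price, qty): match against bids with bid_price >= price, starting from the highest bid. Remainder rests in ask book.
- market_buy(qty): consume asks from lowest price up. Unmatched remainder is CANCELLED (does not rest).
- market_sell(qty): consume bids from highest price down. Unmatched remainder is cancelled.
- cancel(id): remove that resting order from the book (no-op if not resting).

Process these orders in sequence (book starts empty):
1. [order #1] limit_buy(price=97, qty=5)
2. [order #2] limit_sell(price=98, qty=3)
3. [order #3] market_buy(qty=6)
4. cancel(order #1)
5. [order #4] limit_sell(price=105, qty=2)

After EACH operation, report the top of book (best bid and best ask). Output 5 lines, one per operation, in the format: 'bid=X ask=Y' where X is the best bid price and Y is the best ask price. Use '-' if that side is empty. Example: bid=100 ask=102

Answer: bid=97 ask=-
bid=97 ask=98
bid=97 ask=-
bid=- ask=-
bid=- ask=105

Derivation:
After op 1 [order #1] limit_buy(price=97, qty=5): fills=none; bids=[#1:5@97] asks=[-]
After op 2 [order #2] limit_sell(price=98, qty=3): fills=none; bids=[#1:5@97] asks=[#2:3@98]
After op 3 [order #3] market_buy(qty=6): fills=#3x#2:3@98; bids=[#1:5@97] asks=[-]
After op 4 cancel(order #1): fills=none; bids=[-] asks=[-]
After op 5 [order #4] limit_sell(price=105, qty=2): fills=none; bids=[-] asks=[#4:2@105]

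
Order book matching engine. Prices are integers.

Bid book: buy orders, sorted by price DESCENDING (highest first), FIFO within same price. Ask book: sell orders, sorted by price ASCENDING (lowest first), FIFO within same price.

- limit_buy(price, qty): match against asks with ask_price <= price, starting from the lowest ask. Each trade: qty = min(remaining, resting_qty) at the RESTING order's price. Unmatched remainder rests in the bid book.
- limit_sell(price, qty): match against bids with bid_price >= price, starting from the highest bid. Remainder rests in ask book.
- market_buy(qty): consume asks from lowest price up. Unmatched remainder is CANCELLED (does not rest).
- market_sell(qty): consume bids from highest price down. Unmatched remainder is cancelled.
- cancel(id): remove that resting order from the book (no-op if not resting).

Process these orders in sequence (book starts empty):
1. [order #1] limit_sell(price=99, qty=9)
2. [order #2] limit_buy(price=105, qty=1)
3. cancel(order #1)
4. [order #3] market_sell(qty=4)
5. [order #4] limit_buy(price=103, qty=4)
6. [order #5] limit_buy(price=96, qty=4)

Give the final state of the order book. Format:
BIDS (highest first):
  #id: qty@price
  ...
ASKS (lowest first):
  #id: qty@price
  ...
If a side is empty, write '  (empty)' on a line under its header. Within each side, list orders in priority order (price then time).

Answer: BIDS (highest first):
  #4: 4@103
  #5: 4@96
ASKS (lowest first):
  (empty)

Derivation:
After op 1 [order #1] limit_sell(price=99, qty=9): fills=none; bids=[-] asks=[#1:9@99]
After op 2 [order #2] limit_buy(price=105, qty=1): fills=#2x#1:1@99; bids=[-] asks=[#1:8@99]
After op 3 cancel(order #1): fills=none; bids=[-] asks=[-]
After op 4 [order #3] market_sell(qty=4): fills=none; bids=[-] asks=[-]
After op 5 [order #4] limit_buy(price=103, qty=4): fills=none; bids=[#4:4@103] asks=[-]
After op 6 [order #5] limit_buy(price=96, qty=4): fills=none; bids=[#4:4@103 #5:4@96] asks=[-]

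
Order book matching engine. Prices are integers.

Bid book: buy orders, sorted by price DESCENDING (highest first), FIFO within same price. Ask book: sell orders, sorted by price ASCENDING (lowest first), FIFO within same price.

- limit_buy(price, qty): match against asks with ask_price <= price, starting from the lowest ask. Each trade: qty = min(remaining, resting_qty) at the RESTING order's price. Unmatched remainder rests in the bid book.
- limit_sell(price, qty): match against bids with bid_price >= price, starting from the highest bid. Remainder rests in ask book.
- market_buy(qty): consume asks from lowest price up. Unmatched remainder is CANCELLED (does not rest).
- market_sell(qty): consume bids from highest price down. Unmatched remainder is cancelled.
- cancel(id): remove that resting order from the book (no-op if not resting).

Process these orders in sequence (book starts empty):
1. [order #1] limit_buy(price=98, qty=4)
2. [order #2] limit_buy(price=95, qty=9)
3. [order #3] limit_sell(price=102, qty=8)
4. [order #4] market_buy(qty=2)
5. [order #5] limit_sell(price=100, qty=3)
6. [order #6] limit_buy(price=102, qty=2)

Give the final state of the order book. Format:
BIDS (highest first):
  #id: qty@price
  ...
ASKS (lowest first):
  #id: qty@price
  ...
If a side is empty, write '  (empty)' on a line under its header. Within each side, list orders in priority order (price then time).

After op 1 [order #1] limit_buy(price=98, qty=4): fills=none; bids=[#1:4@98] asks=[-]
After op 2 [order #2] limit_buy(price=95, qty=9): fills=none; bids=[#1:4@98 #2:9@95] asks=[-]
After op 3 [order #3] limit_sell(price=102, qty=8): fills=none; bids=[#1:4@98 #2:9@95] asks=[#3:8@102]
After op 4 [order #4] market_buy(qty=2): fills=#4x#3:2@102; bids=[#1:4@98 #2:9@95] asks=[#3:6@102]
After op 5 [order #5] limit_sell(price=100, qty=3): fills=none; bids=[#1:4@98 #2:9@95] asks=[#5:3@100 #3:6@102]
After op 6 [order #6] limit_buy(price=102, qty=2): fills=#6x#5:2@100; bids=[#1:4@98 #2:9@95] asks=[#5:1@100 #3:6@102]

Answer: BIDS (highest first):
  #1: 4@98
  #2: 9@95
ASKS (lowest first):
  #5: 1@100
  #3: 6@102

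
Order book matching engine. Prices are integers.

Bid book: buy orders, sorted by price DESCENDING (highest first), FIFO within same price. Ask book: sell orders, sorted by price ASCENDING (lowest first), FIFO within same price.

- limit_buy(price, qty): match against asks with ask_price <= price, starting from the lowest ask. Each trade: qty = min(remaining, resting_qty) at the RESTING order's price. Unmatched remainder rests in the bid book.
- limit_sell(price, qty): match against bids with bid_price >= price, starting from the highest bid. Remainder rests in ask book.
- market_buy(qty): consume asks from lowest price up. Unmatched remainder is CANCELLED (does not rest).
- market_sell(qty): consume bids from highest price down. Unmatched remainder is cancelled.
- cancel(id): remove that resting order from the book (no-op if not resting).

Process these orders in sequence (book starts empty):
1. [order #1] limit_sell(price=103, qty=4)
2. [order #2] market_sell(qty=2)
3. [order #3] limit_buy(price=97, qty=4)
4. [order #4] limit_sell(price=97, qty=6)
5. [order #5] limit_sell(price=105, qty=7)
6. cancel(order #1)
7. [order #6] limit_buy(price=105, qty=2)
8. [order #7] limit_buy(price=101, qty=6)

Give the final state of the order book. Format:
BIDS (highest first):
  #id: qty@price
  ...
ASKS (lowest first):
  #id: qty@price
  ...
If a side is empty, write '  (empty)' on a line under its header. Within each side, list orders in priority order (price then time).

After op 1 [order #1] limit_sell(price=103, qty=4): fills=none; bids=[-] asks=[#1:4@103]
After op 2 [order #2] market_sell(qty=2): fills=none; bids=[-] asks=[#1:4@103]
After op 3 [order #3] limit_buy(price=97, qty=4): fills=none; bids=[#3:4@97] asks=[#1:4@103]
After op 4 [order #4] limit_sell(price=97, qty=6): fills=#3x#4:4@97; bids=[-] asks=[#4:2@97 #1:4@103]
After op 5 [order #5] limit_sell(price=105, qty=7): fills=none; bids=[-] asks=[#4:2@97 #1:4@103 #5:7@105]
After op 6 cancel(order #1): fills=none; bids=[-] asks=[#4:2@97 #5:7@105]
After op 7 [order #6] limit_buy(price=105, qty=2): fills=#6x#4:2@97; bids=[-] asks=[#5:7@105]
After op 8 [order #7] limit_buy(price=101, qty=6): fills=none; bids=[#7:6@101] asks=[#5:7@105]

Answer: BIDS (highest first):
  #7: 6@101
ASKS (lowest first):
  #5: 7@105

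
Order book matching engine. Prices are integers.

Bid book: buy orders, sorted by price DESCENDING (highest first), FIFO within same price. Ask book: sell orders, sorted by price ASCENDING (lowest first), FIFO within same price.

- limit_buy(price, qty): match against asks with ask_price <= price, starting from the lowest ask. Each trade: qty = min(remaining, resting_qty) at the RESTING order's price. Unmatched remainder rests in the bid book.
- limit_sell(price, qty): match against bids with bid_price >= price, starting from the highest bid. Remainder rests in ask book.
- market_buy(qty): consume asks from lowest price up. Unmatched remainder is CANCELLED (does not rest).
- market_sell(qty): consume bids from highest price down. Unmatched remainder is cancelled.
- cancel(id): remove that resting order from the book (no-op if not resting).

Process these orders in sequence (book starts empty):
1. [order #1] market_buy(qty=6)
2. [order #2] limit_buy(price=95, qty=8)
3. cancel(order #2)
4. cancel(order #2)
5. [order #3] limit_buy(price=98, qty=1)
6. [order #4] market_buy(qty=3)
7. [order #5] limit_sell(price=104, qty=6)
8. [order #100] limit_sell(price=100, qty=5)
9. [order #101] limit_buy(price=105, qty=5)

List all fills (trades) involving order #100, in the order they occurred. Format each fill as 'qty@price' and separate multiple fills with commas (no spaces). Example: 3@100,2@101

Answer: 5@100

Derivation:
After op 1 [order #1] market_buy(qty=6): fills=none; bids=[-] asks=[-]
After op 2 [order #2] limit_buy(price=95, qty=8): fills=none; bids=[#2:8@95] asks=[-]
After op 3 cancel(order #2): fills=none; bids=[-] asks=[-]
After op 4 cancel(order #2): fills=none; bids=[-] asks=[-]
After op 5 [order #3] limit_buy(price=98, qty=1): fills=none; bids=[#3:1@98] asks=[-]
After op 6 [order #4] market_buy(qty=3): fills=none; bids=[#3:1@98] asks=[-]
After op 7 [order #5] limit_sell(price=104, qty=6): fills=none; bids=[#3:1@98] asks=[#5:6@104]
After op 8 [order #100] limit_sell(price=100, qty=5): fills=none; bids=[#3:1@98] asks=[#100:5@100 #5:6@104]
After op 9 [order #101] limit_buy(price=105, qty=5): fills=#101x#100:5@100; bids=[#3:1@98] asks=[#5:6@104]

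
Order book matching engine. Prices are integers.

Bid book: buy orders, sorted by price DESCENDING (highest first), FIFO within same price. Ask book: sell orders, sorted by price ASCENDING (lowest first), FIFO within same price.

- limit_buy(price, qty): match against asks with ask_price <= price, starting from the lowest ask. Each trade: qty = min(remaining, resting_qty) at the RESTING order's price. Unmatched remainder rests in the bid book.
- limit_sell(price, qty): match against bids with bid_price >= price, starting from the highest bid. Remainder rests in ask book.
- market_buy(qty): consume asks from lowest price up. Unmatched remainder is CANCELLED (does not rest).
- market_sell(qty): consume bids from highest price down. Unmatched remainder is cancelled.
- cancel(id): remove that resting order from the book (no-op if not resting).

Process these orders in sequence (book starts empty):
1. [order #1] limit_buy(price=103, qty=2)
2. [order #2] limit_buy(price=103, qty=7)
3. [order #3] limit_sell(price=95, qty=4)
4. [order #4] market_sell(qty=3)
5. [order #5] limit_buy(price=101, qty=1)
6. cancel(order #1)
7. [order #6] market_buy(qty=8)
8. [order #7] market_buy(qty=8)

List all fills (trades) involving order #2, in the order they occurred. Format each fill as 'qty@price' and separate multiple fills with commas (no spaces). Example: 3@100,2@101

Answer: 2@103,3@103

Derivation:
After op 1 [order #1] limit_buy(price=103, qty=2): fills=none; bids=[#1:2@103] asks=[-]
After op 2 [order #2] limit_buy(price=103, qty=7): fills=none; bids=[#1:2@103 #2:7@103] asks=[-]
After op 3 [order #3] limit_sell(price=95, qty=4): fills=#1x#3:2@103 #2x#3:2@103; bids=[#2:5@103] asks=[-]
After op 4 [order #4] market_sell(qty=3): fills=#2x#4:3@103; bids=[#2:2@103] asks=[-]
After op 5 [order #5] limit_buy(price=101, qty=1): fills=none; bids=[#2:2@103 #5:1@101] asks=[-]
After op 6 cancel(order #1): fills=none; bids=[#2:2@103 #5:1@101] asks=[-]
After op 7 [order #6] market_buy(qty=8): fills=none; bids=[#2:2@103 #5:1@101] asks=[-]
After op 8 [order #7] market_buy(qty=8): fills=none; bids=[#2:2@103 #5:1@101] asks=[-]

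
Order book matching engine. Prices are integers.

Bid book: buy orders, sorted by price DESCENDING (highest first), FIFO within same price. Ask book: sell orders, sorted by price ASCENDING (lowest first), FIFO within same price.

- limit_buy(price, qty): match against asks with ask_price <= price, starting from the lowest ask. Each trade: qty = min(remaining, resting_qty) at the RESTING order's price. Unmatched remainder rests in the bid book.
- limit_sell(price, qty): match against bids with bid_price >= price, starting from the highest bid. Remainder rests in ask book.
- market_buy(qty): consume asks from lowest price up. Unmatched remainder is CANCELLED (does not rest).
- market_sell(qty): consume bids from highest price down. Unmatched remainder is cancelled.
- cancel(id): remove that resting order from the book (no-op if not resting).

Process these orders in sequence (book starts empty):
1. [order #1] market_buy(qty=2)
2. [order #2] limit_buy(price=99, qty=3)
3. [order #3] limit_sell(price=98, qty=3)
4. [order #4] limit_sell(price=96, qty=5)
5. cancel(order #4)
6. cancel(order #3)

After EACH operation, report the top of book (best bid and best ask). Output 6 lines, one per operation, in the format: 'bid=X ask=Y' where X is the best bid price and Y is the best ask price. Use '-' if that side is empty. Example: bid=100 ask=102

Answer: bid=- ask=-
bid=99 ask=-
bid=- ask=-
bid=- ask=96
bid=- ask=-
bid=- ask=-

Derivation:
After op 1 [order #1] market_buy(qty=2): fills=none; bids=[-] asks=[-]
After op 2 [order #2] limit_buy(price=99, qty=3): fills=none; bids=[#2:3@99] asks=[-]
After op 3 [order #3] limit_sell(price=98, qty=3): fills=#2x#3:3@99; bids=[-] asks=[-]
After op 4 [order #4] limit_sell(price=96, qty=5): fills=none; bids=[-] asks=[#4:5@96]
After op 5 cancel(order #4): fills=none; bids=[-] asks=[-]
After op 6 cancel(order #3): fills=none; bids=[-] asks=[-]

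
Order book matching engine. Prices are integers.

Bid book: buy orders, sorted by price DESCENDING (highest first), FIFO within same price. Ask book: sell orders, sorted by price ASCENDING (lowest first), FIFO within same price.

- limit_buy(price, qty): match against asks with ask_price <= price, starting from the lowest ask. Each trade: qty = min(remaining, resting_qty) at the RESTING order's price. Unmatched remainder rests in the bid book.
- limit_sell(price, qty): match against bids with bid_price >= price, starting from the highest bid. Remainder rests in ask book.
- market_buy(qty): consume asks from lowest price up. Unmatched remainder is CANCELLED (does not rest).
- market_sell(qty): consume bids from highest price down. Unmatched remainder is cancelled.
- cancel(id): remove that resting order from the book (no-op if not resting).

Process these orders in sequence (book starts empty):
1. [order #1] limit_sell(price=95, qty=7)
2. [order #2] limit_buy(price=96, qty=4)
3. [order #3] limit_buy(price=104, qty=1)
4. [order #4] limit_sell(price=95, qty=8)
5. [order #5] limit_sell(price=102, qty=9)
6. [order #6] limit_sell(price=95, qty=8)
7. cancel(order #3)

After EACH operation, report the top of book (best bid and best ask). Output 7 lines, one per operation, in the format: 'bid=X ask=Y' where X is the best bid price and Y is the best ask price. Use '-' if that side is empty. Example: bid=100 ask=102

Answer: bid=- ask=95
bid=- ask=95
bid=- ask=95
bid=- ask=95
bid=- ask=95
bid=- ask=95
bid=- ask=95

Derivation:
After op 1 [order #1] limit_sell(price=95, qty=7): fills=none; bids=[-] asks=[#1:7@95]
After op 2 [order #2] limit_buy(price=96, qty=4): fills=#2x#1:4@95; bids=[-] asks=[#1:3@95]
After op 3 [order #3] limit_buy(price=104, qty=1): fills=#3x#1:1@95; bids=[-] asks=[#1:2@95]
After op 4 [order #4] limit_sell(price=95, qty=8): fills=none; bids=[-] asks=[#1:2@95 #4:8@95]
After op 5 [order #5] limit_sell(price=102, qty=9): fills=none; bids=[-] asks=[#1:2@95 #4:8@95 #5:9@102]
After op 6 [order #6] limit_sell(price=95, qty=8): fills=none; bids=[-] asks=[#1:2@95 #4:8@95 #6:8@95 #5:9@102]
After op 7 cancel(order #3): fills=none; bids=[-] asks=[#1:2@95 #4:8@95 #6:8@95 #5:9@102]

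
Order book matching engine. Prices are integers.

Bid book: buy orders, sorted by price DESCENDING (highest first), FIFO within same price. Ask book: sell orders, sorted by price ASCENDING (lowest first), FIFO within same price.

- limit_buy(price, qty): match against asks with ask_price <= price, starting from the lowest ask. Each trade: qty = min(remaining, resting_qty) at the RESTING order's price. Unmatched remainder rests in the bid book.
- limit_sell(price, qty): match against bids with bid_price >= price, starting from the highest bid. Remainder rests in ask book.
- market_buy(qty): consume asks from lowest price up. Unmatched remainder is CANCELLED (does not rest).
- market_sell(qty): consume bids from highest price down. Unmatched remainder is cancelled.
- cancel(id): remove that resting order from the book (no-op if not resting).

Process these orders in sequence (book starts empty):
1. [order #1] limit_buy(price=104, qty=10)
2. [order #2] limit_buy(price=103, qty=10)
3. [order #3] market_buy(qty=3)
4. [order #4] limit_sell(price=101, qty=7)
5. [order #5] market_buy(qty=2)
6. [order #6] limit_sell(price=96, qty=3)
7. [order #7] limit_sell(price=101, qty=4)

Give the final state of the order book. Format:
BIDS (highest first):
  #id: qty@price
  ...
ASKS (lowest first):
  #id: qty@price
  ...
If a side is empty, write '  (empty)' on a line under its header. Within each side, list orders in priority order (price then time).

After op 1 [order #1] limit_buy(price=104, qty=10): fills=none; bids=[#1:10@104] asks=[-]
After op 2 [order #2] limit_buy(price=103, qty=10): fills=none; bids=[#1:10@104 #2:10@103] asks=[-]
After op 3 [order #3] market_buy(qty=3): fills=none; bids=[#1:10@104 #2:10@103] asks=[-]
After op 4 [order #4] limit_sell(price=101, qty=7): fills=#1x#4:7@104; bids=[#1:3@104 #2:10@103] asks=[-]
After op 5 [order #5] market_buy(qty=2): fills=none; bids=[#1:3@104 #2:10@103] asks=[-]
After op 6 [order #6] limit_sell(price=96, qty=3): fills=#1x#6:3@104; bids=[#2:10@103] asks=[-]
After op 7 [order #7] limit_sell(price=101, qty=4): fills=#2x#7:4@103; bids=[#2:6@103] asks=[-]

Answer: BIDS (highest first):
  #2: 6@103
ASKS (lowest first):
  (empty)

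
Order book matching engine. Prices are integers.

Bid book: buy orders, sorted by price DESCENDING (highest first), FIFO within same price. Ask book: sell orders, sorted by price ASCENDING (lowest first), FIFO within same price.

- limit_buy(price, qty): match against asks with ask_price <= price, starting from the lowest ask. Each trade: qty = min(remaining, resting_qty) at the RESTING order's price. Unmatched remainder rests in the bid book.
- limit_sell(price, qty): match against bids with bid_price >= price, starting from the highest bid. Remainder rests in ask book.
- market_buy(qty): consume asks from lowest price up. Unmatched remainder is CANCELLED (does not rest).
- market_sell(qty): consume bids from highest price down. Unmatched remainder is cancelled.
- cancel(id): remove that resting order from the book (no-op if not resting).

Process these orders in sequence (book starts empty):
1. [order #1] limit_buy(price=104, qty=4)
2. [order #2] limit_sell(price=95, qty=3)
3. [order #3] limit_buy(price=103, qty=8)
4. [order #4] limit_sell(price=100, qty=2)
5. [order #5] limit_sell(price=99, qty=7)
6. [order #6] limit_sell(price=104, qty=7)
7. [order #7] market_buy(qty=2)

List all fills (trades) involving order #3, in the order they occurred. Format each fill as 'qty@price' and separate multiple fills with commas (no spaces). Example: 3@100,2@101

Answer: 1@103,7@103

Derivation:
After op 1 [order #1] limit_buy(price=104, qty=4): fills=none; bids=[#1:4@104] asks=[-]
After op 2 [order #2] limit_sell(price=95, qty=3): fills=#1x#2:3@104; bids=[#1:1@104] asks=[-]
After op 3 [order #3] limit_buy(price=103, qty=8): fills=none; bids=[#1:1@104 #3:8@103] asks=[-]
After op 4 [order #4] limit_sell(price=100, qty=2): fills=#1x#4:1@104 #3x#4:1@103; bids=[#3:7@103] asks=[-]
After op 5 [order #5] limit_sell(price=99, qty=7): fills=#3x#5:7@103; bids=[-] asks=[-]
After op 6 [order #6] limit_sell(price=104, qty=7): fills=none; bids=[-] asks=[#6:7@104]
After op 7 [order #7] market_buy(qty=2): fills=#7x#6:2@104; bids=[-] asks=[#6:5@104]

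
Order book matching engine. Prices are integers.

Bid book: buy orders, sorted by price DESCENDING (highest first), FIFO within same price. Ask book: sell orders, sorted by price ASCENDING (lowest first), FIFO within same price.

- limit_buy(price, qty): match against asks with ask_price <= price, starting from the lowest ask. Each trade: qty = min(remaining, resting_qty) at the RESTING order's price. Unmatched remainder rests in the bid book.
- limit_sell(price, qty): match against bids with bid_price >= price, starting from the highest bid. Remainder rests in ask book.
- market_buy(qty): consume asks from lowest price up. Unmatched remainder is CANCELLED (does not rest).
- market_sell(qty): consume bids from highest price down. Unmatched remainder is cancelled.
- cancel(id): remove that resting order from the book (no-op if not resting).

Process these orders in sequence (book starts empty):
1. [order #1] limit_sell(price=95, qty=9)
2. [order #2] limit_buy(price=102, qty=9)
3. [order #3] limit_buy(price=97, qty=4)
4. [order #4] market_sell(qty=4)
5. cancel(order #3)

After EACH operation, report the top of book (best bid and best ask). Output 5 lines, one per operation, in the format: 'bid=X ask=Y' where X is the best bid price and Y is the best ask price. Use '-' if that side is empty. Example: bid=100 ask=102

After op 1 [order #1] limit_sell(price=95, qty=9): fills=none; bids=[-] asks=[#1:9@95]
After op 2 [order #2] limit_buy(price=102, qty=9): fills=#2x#1:9@95; bids=[-] asks=[-]
After op 3 [order #3] limit_buy(price=97, qty=4): fills=none; bids=[#3:4@97] asks=[-]
After op 4 [order #4] market_sell(qty=4): fills=#3x#4:4@97; bids=[-] asks=[-]
After op 5 cancel(order #3): fills=none; bids=[-] asks=[-]

Answer: bid=- ask=95
bid=- ask=-
bid=97 ask=-
bid=- ask=-
bid=- ask=-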